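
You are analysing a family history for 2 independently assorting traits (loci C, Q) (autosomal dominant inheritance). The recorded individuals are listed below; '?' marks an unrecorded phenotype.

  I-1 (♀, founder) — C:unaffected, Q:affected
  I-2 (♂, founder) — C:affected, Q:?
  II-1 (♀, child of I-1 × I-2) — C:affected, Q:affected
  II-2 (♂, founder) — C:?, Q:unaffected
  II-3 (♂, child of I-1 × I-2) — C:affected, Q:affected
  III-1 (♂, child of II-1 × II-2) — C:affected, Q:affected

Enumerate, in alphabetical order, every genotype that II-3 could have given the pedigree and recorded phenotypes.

II-3 ∈ {Cc QQ, Cc Qq}

C/I-1 un ·: cc
C/I-2 aff ·: Cc|CC
C/II-1 aff I-1×I-2: Cc
C/II-2 ? ·: cc|Cc|CC
C/II-3 aff I-1×I-2: Cc
C/III-1 aff II-1×II-2: Cc|CC
⇒ C over [I-1,I-2,II-1,II-2,II-3,III-1]: 10 consistent
Q/I-1 aff ·: Qq|QQ
Q/I-2 ? ·: qq|Qq|QQ
Q/II-1 aff I-1×I-2: Qq|QQ
Q/II-2 un ·: qq
Q/II-3 aff I-1×I-2: Qq|QQ
Q/III-1 aff II-1×II-2: Qq
⇒ Q over [I-1,I-2,II-1,II-2,II-3,III-1]: 15 consistent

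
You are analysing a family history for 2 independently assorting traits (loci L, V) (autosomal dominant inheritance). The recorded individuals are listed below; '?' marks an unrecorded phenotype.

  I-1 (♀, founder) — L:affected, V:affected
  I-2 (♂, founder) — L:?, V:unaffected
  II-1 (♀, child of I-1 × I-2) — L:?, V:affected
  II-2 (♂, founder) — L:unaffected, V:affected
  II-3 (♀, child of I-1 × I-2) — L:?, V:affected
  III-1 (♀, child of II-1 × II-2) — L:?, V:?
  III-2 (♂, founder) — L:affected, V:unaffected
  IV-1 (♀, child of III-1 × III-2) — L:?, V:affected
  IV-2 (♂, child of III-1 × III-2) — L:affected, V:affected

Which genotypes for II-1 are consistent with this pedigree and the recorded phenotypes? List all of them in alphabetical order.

L/I-1 aff ·: Ll|LL
L/I-2 ? ·: ll|Ll|LL
L/II-1 ? I-1×I-2: ll|Ll|LL
L/II-2 un ·: ll
L/II-3 ? I-1×I-2: ll|Ll|LL
L/III-1 ? II-1×II-2: ll|Ll
L/III-2 aff ·: Ll|LL
L/IV-1 ? III-1×III-2: ll|Ll|LL
L/IV-2 aff III-1×III-2: Ll|LL
⇒ L over [I-1,I-2,II-1,II-2,II-3,III-1,III-2,IV-1,IV-2]: 225 consistent
V/I-1 aff ·: Vv|VV
V/I-2 un ·: vv
V/II-1 aff I-1×I-2: Vv
V/II-2 aff ·: Vv|VV
V/II-3 aff I-1×I-2: Vv
V/III-1 ? II-1×II-2: Vv|VV
V/III-2 un ·: vv
V/IV-1 aff III-1×III-2: Vv
V/IV-2 aff III-1×III-2: Vv
⇒ V over [I-1,I-2,II-1,II-2,II-3,III-1,III-2,IV-1,IV-2]: 8 consistent

II-1 ∈ {LL Vv, Ll Vv, ll Vv}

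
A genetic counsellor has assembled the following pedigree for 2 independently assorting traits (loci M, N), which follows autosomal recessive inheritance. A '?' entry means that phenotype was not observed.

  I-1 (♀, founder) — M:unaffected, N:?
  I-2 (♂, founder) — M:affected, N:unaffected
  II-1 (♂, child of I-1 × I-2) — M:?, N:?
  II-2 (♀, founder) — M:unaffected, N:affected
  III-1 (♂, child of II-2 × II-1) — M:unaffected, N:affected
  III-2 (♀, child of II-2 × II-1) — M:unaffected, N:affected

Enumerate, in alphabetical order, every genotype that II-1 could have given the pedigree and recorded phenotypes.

II-1 ∈ {Mm Nn, Mm nn, mm Nn, mm nn}

M/I-1 un ·: MM|Mm
M/I-2 aff ·: mm
M/II-1 ? I-1×I-2: Mm|mm
M/II-2 un ·: MM|Mm
M/III-1 un II-2×II-1: MM|Mm
M/III-2 un II-2×II-1: MM|Mm
⇒ M over [I-1,I-2,II-1,II-2,III-1,III-2]: 18 consistent
N/I-1 ? ·: NN|Nn|nn
N/I-2 un ·: NN|Nn
N/II-1 ? I-1×I-2: Nn|nn
N/II-2 aff ·: nn
N/III-1 aff II-2×II-1: nn
N/III-2 aff II-2×II-1: nn
⇒ N over [I-1,I-2,II-1,II-2,III-1,III-2]: 7 consistent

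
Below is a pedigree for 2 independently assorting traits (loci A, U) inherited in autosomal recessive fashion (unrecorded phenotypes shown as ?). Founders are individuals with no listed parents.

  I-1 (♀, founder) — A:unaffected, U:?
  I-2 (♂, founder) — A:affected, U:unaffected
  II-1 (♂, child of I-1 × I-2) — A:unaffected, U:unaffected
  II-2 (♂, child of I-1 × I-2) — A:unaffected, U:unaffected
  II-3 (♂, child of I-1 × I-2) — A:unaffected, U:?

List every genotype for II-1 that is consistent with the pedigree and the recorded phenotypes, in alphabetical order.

II-1 ∈ {Aa UU, Aa Uu}

A/I-1 un ·: AA|Aa
A/I-2 aff ·: aa
A/II-1 un I-1×I-2: Aa
A/II-2 un I-1×I-2: Aa
A/II-3 un I-1×I-2: Aa
⇒ A over [I-1,I-2,II-1,II-2,II-3]: 2 consistent
U/I-1 ? ·: UU|Uu|uu
U/I-2 un ·: UU|Uu
U/II-1 un I-1×I-2: UU|Uu
U/II-2 un I-1×I-2: UU|Uu
U/II-3 ? I-1×I-2: UU|Uu|uu
⇒ U over [I-1,I-2,II-1,II-2,II-3]: 32 consistent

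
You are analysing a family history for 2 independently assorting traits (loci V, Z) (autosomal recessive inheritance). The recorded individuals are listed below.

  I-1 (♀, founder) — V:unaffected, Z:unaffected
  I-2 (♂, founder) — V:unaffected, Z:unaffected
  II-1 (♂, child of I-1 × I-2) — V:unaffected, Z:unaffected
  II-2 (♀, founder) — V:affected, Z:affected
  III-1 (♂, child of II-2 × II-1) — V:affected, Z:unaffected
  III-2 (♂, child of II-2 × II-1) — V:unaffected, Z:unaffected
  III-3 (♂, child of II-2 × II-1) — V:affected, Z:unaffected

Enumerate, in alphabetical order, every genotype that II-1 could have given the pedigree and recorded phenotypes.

V/I-1 un ·: VV|Vv
V/I-2 un ·: VV|Vv
V/II-1 un I-1×I-2: Vv
V/II-2 aff ·: vv
V/III-1 aff II-2×II-1: vv
V/III-2 un II-2×II-1: Vv
V/III-3 aff II-2×II-1: vv
⇒ V over [I-1,I-2,II-1,II-2,III-1,III-2,III-3]: 3 consistent
Z/I-1 un ·: ZZ|Zz
Z/I-2 un ·: ZZ|Zz
Z/II-1 un I-1×I-2: ZZ|Zz
Z/II-2 aff ·: zz
Z/III-1 un II-2×II-1: Zz
Z/III-2 un II-2×II-1: Zz
Z/III-3 un II-2×II-1: Zz
⇒ Z over [I-1,I-2,II-1,II-2,III-1,III-2,III-3]: 7 consistent

II-1 ∈ {Vv ZZ, Vv Zz}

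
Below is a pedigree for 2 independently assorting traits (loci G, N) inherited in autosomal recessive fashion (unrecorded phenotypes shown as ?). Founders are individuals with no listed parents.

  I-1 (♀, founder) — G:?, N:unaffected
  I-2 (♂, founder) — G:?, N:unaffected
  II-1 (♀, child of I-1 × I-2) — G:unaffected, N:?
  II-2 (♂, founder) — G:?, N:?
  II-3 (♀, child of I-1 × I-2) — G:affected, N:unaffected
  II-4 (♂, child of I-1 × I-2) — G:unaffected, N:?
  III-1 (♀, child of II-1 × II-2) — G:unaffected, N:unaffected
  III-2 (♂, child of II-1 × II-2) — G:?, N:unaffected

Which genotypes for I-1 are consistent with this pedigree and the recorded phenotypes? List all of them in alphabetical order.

I-1 ∈ {Gg NN, Gg Nn, gg NN, gg Nn}

G/I-1 ? ·: Gg|gg
G/I-2 ? ·: Gg|gg
G/II-1 un I-1×I-2: GG|Gg
G/II-2 ? ·: GG|Gg|gg
G/II-3 aff I-1×I-2: gg
G/II-4 un I-1×I-2: GG|Gg
G/III-1 un II-1×II-2: GG|Gg
G/III-2 ? II-1×II-2: GG|Gg|gg
⇒ G over [I-1,I-2,II-1,II-2,II-3,II-4,III-1,III-2]: 60 consistent
N/I-1 un ·: NN|Nn
N/I-2 un ·: NN|Nn
N/II-1 ? I-1×I-2: NN|Nn|nn
N/II-2 ? ·: NN|Nn|nn
N/II-3 un I-1×I-2: NN|Nn
N/II-4 ? I-1×I-2: NN|Nn|nn
N/III-1 un II-1×II-2: NN|Nn
N/III-2 un II-1×II-2: NN|Nn
⇒ N over [I-1,I-2,II-1,II-2,II-3,II-4,III-1,III-2]: 228 consistent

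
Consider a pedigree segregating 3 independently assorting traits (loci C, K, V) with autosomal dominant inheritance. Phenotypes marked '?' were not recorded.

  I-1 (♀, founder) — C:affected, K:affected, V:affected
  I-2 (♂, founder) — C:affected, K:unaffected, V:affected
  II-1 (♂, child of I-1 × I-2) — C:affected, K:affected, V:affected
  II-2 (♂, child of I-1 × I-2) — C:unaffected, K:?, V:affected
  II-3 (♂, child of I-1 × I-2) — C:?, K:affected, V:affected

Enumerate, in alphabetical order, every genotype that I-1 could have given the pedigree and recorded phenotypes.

I-1 ∈ {Cc KK VV, Cc KK Vv, Cc Kk VV, Cc Kk Vv}

C/I-1 aff ·: Cc
C/I-2 aff ·: Cc
C/II-1 aff I-1×I-2: Cc|CC
C/II-2 un I-1×I-2: cc
C/II-3 ? I-1×I-2: cc|Cc|CC
⇒ C over [I-1,I-2,II-1,II-2,II-3]: 6 consistent
K/I-1 aff ·: Kk|KK
K/I-2 un ·: kk
K/II-1 aff I-1×I-2: Kk
K/II-2 ? I-1×I-2: kk|Kk
K/II-3 aff I-1×I-2: Kk
⇒ K over [I-1,I-2,II-1,II-2,II-3]: 3 consistent
V/I-1 aff ·: Vv|VV
V/I-2 aff ·: Vv|VV
V/II-1 aff I-1×I-2: Vv|VV
V/II-2 aff I-1×I-2: Vv|VV
V/II-3 aff I-1×I-2: Vv|VV
⇒ V over [I-1,I-2,II-1,II-2,II-3]: 25 consistent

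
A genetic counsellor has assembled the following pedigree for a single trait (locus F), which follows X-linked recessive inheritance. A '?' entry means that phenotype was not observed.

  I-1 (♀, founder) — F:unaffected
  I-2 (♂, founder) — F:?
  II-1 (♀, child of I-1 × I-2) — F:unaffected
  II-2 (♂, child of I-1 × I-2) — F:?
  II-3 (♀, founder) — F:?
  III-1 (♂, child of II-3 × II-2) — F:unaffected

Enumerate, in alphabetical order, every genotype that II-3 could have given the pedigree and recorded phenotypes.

F/I-1 un ·: X^FX^F|X^FX^f
F/I-2 ? ·: X^FY|X^fY
F/II-1 un I-1×I-2: X^FX^F|X^FX^f
F/II-2 ? I-1×I-2: X^FY|X^fY
F/II-3 ? ·: X^FX^F|X^FX^f
F/III-1 un II-3×II-2: X^FY
⇒ F over [I-1,I-2,II-1,II-2,II-3,III-1]: 16 consistent

II-3 ∈ {X^FX^F, X^FX^f}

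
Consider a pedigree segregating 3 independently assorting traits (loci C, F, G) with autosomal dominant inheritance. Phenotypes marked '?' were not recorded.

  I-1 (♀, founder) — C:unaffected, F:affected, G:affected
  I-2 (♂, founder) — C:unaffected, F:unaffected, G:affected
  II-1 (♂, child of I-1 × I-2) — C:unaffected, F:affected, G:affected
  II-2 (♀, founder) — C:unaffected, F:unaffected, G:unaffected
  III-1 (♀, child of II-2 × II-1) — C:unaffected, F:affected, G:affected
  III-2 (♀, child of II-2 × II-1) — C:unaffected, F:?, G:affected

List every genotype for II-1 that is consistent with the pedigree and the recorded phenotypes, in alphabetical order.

C/I-1 un ·: cc
C/I-2 un ·: cc
C/II-1 un I-1×I-2: cc
C/II-2 un ·: cc
C/III-1 un II-2×II-1: cc
C/III-2 un II-2×II-1: cc
⇒ C over [I-1,I-2,II-1,II-2,III-1,III-2]: 1 consistent
F/I-1 aff ·: Ff|FF
F/I-2 un ·: ff
F/II-1 aff I-1×I-2: Ff
F/II-2 un ·: ff
F/III-1 aff II-2×II-1: Ff
F/III-2 ? II-2×II-1: ff|Ff
⇒ F over [I-1,I-2,II-1,II-2,III-1,III-2]: 4 consistent
G/I-1 aff ·: Gg|GG
G/I-2 aff ·: Gg|GG
G/II-1 aff I-1×I-2: Gg|GG
G/II-2 un ·: gg
G/III-1 aff II-2×II-1: Gg
G/III-2 aff II-2×II-1: Gg
⇒ G over [I-1,I-2,II-1,II-2,III-1,III-2]: 7 consistent

II-1 ∈ {cc Ff GG, cc Ff Gg}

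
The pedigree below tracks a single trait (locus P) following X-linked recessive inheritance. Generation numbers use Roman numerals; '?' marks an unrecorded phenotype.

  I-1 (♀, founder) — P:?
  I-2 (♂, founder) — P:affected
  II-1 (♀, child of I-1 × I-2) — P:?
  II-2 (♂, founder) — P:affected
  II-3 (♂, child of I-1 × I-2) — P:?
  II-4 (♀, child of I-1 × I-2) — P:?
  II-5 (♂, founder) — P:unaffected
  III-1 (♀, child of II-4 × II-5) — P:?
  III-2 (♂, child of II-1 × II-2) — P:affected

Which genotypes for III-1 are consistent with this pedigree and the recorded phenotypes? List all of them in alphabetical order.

P/I-1 ? ·: X^PX^P|X^PX^p|X^pX^p
P/I-2 aff ·: X^pY
P/II-1 ? I-1×I-2: X^PX^p|X^pX^p
P/II-2 aff ·: X^pY
P/II-3 ? I-1×I-2: X^PY|X^pY
P/II-4 ? I-1×I-2: X^PX^p|X^pX^p
P/II-5 un ·: X^PY
P/III-1 ? II-4×II-5: X^PX^P|X^PX^p
P/III-2 aff II-1×II-2: X^pY
⇒ P over [I-1,I-2,II-1,II-2,II-3,II-4,II-5,III-1,III-2]: 15 consistent

III-1 ∈ {X^PX^P, X^PX^p}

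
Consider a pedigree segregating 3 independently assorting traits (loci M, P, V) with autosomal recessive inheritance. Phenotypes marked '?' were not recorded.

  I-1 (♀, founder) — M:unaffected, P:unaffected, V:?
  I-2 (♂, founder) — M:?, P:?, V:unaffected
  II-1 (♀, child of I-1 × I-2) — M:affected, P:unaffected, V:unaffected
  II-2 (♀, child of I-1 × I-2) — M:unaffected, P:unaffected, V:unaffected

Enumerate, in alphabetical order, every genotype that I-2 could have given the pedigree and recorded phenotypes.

I-2 ∈ {Mm PP VV, Mm PP Vv, Mm Pp VV, Mm Pp Vv, Mm pp VV, Mm pp Vv, mm PP VV, mm PP Vv, mm Pp VV, mm Pp Vv, mm pp VV, mm pp Vv}

M/I-1 un ·: Mm
M/I-2 ? ·: Mm|mm
M/II-1 aff I-1×I-2: mm
M/II-2 un I-1×I-2: MM|Mm
⇒ M over [I-1,I-2,II-1,II-2]: 3 consistent
P/I-1 un ·: PP|Pp
P/I-2 ? ·: PP|Pp|pp
P/II-1 un I-1×I-2: PP|Pp
P/II-2 un I-1×I-2: PP|Pp
⇒ P over [I-1,I-2,II-1,II-2]: 15 consistent
V/I-1 ? ·: VV|Vv|vv
V/I-2 un ·: VV|Vv
V/II-1 un I-1×I-2: VV|Vv
V/II-2 un I-1×I-2: VV|Vv
⇒ V over [I-1,I-2,II-1,II-2]: 15 consistent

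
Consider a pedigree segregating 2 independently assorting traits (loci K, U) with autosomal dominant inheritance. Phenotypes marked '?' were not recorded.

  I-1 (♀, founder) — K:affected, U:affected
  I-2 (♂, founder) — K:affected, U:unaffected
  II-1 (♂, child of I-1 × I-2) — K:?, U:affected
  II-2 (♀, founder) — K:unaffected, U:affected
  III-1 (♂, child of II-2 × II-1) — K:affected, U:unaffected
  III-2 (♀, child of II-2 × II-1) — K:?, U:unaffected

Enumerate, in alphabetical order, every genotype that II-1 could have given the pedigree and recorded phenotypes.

K/I-1 aff ·: Kk|KK
K/I-2 aff ·: Kk|KK
K/II-1 ? I-1×I-2: Kk|KK
K/II-2 un ·: kk
K/III-1 aff II-2×II-1: Kk
K/III-2 ? II-2×II-1: kk|Kk
⇒ K over [I-1,I-2,II-1,II-2,III-1,III-2]: 10 consistent
U/I-1 aff ·: Uu|UU
U/I-2 un ·: uu
U/II-1 aff I-1×I-2: Uu
U/II-2 aff ·: Uu
U/III-1 un II-2×II-1: uu
U/III-2 un II-2×II-1: uu
⇒ U over [I-1,I-2,II-1,II-2,III-1,III-2]: 2 consistent

II-1 ∈ {KK Uu, Kk Uu}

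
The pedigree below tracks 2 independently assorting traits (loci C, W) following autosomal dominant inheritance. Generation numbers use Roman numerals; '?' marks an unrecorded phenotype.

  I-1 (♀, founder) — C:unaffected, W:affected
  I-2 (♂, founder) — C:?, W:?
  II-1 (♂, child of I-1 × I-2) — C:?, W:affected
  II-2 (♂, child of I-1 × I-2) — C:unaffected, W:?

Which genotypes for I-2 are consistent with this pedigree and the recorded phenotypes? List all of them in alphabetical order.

C/I-1 un ·: cc
C/I-2 ? ·: cc|Cc
C/II-1 ? I-1×I-2: cc|Cc
C/II-2 un I-1×I-2: cc
⇒ C over [I-1,I-2,II-1,II-2]: 3 consistent
W/I-1 aff ·: Ww|WW
W/I-2 ? ·: ww|Ww|WW
W/II-1 aff I-1×I-2: Ww|WW
W/II-2 ? I-1×I-2: ww|Ww|WW
⇒ W over [I-1,I-2,II-1,II-2]: 18 consistent

I-2 ∈ {Cc WW, Cc Ww, Cc ww, cc WW, cc Ww, cc ww}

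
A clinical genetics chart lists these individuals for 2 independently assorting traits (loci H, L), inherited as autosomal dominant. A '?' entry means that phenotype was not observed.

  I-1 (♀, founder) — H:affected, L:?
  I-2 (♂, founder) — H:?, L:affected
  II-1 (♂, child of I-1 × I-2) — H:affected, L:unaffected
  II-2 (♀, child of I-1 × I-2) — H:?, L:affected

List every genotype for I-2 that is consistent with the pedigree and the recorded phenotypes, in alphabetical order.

I-2 ∈ {HH Ll, Hh Ll, hh Ll}

H/I-1 aff ·: Hh|HH
H/I-2 ? ·: hh|Hh|HH
H/II-1 aff I-1×I-2: Hh|HH
H/II-2 ? I-1×I-2: hh|Hh|HH
⇒ H over [I-1,I-2,II-1,II-2]: 18 consistent
L/I-1 ? ·: ll|Ll
L/I-2 aff ·: Ll
L/II-1 un I-1×I-2: ll
L/II-2 aff I-1×I-2: Ll|LL
⇒ L over [I-1,I-2,II-1,II-2]: 3 consistent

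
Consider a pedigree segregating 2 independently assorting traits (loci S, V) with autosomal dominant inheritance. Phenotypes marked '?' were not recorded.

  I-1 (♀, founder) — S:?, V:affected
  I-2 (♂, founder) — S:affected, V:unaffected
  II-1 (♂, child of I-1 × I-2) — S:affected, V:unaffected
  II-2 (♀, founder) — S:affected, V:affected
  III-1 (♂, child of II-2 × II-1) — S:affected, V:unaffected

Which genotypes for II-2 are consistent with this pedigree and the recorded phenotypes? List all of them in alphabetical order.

II-2 ∈ {SS Vv, Ss Vv}

S/I-1 ? ·: ss|Ss|SS
S/I-2 aff ·: Ss|SS
S/II-1 aff I-1×I-2: Ss|SS
S/II-2 aff ·: Ss|SS
S/III-1 aff II-2×II-1: Ss|SS
⇒ S over [I-1,I-2,II-1,II-2,III-1]: 32 consistent
V/I-1 aff ·: Vv
V/I-2 un ·: vv
V/II-1 un I-1×I-2: vv
V/II-2 aff ·: Vv
V/III-1 un II-2×II-1: vv
⇒ V over [I-1,I-2,II-1,II-2,III-1]: 1 consistent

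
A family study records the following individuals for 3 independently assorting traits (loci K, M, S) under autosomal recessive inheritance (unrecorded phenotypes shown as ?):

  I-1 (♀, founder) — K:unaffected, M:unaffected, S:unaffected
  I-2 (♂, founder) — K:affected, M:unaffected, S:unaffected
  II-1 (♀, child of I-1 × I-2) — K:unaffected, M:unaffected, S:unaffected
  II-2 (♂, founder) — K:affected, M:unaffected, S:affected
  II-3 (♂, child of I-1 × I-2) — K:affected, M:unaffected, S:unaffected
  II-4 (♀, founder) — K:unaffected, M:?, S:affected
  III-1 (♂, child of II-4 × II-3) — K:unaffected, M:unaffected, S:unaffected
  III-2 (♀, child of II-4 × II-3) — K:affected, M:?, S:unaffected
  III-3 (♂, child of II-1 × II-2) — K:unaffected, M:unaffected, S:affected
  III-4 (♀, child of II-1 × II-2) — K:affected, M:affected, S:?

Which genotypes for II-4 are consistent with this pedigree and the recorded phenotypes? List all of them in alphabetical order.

K/I-1 un ·: Kk
K/I-2 aff ·: kk
K/II-1 un I-1×I-2: Kk
K/II-2 aff ·: kk
K/II-3 aff I-1×I-2: kk
K/II-4 un ·: Kk
K/III-1 un II-4×II-3: Kk
K/III-2 aff II-4×II-3: kk
K/III-3 un II-1×II-2: Kk
K/III-4 aff II-1×II-2: kk
⇒ K over [I-1,I-2,II-1,II-2,II-3,II-4,III-1,III-2,III-3,III-4]: 1 consistent
M/I-1 un ·: MM|Mm
M/I-2 un ·: MM|Mm
M/II-1 un I-1×I-2: Mm
M/II-2 un ·: Mm
M/II-3 un I-1×I-2: MM|Mm
M/II-4 ? ·: MM|Mm|mm
M/III-1 un II-4×II-3: MM|Mm
M/III-2 ? II-4×II-3: MM|Mm|mm
M/III-3 un II-1×II-2: MM|Mm
M/III-4 aff II-1×II-2: mm
⇒ M over [I-1,I-2,II-1,II-2,II-3,II-4,III-1,III-2,III-3,III-4]: 108 consistent
S/I-1 un ·: SS|Ss
S/I-2 un ·: SS|Ss
S/II-1 un I-1×I-2: Ss
S/II-2 aff ·: ss
S/II-3 un I-1×I-2: SS|Ss
S/II-4 aff ·: ss
S/III-1 un II-4×II-3: Ss
S/III-2 un II-4×II-3: Ss
S/III-3 aff II-1×II-2: ss
S/III-4 ? II-1×II-2: Ss|ss
⇒ S over [I-1,I-2,II-1,II-2,II-3,II-4,III-1,III-2,III-3,III-4]: 12 consistent

II-4 ∈ {Kk MM ss, Kk Mm ss, Kk mm ss}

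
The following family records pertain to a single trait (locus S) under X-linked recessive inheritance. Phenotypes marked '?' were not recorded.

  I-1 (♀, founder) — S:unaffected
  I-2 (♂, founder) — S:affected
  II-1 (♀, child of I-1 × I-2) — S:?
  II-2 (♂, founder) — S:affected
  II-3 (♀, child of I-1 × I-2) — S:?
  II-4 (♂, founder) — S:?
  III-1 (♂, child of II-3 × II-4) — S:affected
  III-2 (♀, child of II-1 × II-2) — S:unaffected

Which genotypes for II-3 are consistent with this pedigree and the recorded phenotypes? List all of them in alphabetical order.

II-3 ∈ {X^SX^s, X^sX^s}

S/I-1 un ·: X^SX^S|X^SX^s
S/I-2 aff ·: X^sY
S/II-1 ? I-1×I-2: X^SX^s
S/II-2 aff ·: X^sY
S/II-3 ? I-1×I-2: X^SX^s|X^sX^s
S/II-4 ? ·: X^SY|X^sY
S/III-1 aff II-3×II-4: X^sY
S/III-2 un II-1×II-2: X^SX^s
⇒ S over [I-1,I-2,II-1,II-2,II-3,II-4,III-1,III-2]: 6 consistent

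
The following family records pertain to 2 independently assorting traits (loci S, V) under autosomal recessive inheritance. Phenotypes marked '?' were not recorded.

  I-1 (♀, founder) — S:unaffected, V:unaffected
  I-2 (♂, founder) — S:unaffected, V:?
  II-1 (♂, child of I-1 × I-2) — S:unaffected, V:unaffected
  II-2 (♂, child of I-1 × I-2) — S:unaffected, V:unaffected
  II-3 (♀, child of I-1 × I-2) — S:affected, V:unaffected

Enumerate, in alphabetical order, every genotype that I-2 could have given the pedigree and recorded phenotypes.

S/I-1 un ·: Ss
S/I-2 un ·: Ss
S/II-1 un I-1×I-2: SS|Ss
S/II-2 un I-1×I-2: SS|Ss
S/II-3 aff I-1×I-2: ss
⇒ S over [I-1,I-2,II-1,II-2,II-3]: 4 consistent
V/I-1 un ·: VV|Vv
V/I-2 ? ·: VV|Vv|vv
V/II-1 un I-1×I-2: VV|Vv
V/II-2 un I-1×I-2: VV|Vv
V/II-3 un I-1×I-2: VV|Vv
⇒ V over [I-1,I-2,II-1,II-2,II-3]: 27 consistent

I-2 ∈ {Ss VV, Ss Vv, Ss vv}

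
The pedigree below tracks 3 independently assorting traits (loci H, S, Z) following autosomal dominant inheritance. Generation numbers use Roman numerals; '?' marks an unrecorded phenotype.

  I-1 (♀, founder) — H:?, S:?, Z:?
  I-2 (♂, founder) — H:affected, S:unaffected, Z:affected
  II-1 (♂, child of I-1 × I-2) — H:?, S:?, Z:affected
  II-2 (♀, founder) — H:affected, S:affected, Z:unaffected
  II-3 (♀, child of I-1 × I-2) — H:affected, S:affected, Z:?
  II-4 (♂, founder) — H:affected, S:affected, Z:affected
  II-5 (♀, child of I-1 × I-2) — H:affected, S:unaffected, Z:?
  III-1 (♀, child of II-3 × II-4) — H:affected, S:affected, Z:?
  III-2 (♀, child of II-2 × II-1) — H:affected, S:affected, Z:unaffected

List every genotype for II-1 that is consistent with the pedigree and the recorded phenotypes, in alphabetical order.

II-1 ∈ {HH Ss Zz, HH ss Zz, Hh Ss Zz, Hh ss Zz, hh Ss Zz, hh ss Zz}

H/I-1 ? ·: hh|Hh|HH
H/I-2 aff ·: Hh|HH
H/II-1 ? I-1×I-2: hh|Hh|HH
H/II-2 aff ·: Hh|HH
H/II-3 aff I-1×I-2: Hh|HH
H/II-4 aff ·: Hh|HH
H/II-5 aff I-1×I-2: Hh|HH
H/III-1 aff II-3×II-4: Hh|HH
H/III-2 aff II-2×II-1: Hh|HH
⇒ H over [I-1,I-2,II-1,II-2,II-3,II-4,II-5,III-1,III-2]: 371 consistent
S/I-1 ? ·: Ss
S/I-2 un ·: ss
S/II-1 ? I-1×I-2: ss|Ss
S/II-2 aff ·: Ss|SS
S/II-3 aff I-1×I-2: Ss
S/II-4 aff ·: Ss|SS
S/II-5 un I-1×I-2: ss
S/III-1 aff II-3×II-4: Ss|SS
S/III-2 aff II-2×II-1: Ss|SS
⇒ S over [I-1,I-2,II-1,II-2,II-3,II-4,II-5,III-1,III-2]: 24 consistent
Z/I-1 ? ·: zz|Zz|ZZ
Z/I-2 aff ·: Zz|ZZ
Z/II-1 aff I-1×I-2: Zz
Z/II-2 un ·: zz
Z/II-3 ? I-1×I-2: zz|Zz|ZZ
Z/II-4 aff ·: Zz|ZZ
Z/II-5 ? I-1×I-2: zz|Zz|ZZ
Z/III-1 ? II-3×II-4: zz|Zz|ZZ
Z/III-2 un II-2×II-1: zz
⇒ Z over [I-1,I-2,II-1,II-2,II-3,II-4,II-5,III-1,III-2]: 86 consistent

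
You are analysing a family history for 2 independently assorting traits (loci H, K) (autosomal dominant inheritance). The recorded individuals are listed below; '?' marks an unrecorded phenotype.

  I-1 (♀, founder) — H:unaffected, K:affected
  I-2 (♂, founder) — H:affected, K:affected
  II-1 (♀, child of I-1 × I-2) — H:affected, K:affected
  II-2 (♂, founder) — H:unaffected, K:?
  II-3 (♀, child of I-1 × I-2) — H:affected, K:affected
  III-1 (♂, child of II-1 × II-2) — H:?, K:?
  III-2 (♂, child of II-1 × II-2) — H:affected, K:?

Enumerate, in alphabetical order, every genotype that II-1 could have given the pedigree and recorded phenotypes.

II-1 ∈ {Hh KK, Hh Kk}

H/I-1 un ·: hh
H/I-2 aff ·: Hh|HH
H/II-1 aff I-1×I-2: Hh
H/II-2 un ·: hh
H/II-3 aff I-1×I-2: Hh
H/III-1 ? II-1×II-2: hh|Hh
H/III-2 aff II-1×II-2: Hh
⇒ H over [I-1,I-2,II-1,II-2,II-3,III-1,III-2]: 4 consistent
K/I-1 aff ·: Kk|KK
K/I-2 aff ·: Kk|KK
K/II-1 aff I-1×I-2: Kk|KK
K/II-2 ? ·: kk|Kk|KK
K/II-3 aff I-1×I-2: Kk|KK
K/III-1 ? II-1×II-2: kk|Kk|KK
K/III-2 ? II-1×II-2: kk|Kk|KK
⇒ K over [I-1,I-2,II-1,II-2,II-3,III-1,III-2]: 144 consistent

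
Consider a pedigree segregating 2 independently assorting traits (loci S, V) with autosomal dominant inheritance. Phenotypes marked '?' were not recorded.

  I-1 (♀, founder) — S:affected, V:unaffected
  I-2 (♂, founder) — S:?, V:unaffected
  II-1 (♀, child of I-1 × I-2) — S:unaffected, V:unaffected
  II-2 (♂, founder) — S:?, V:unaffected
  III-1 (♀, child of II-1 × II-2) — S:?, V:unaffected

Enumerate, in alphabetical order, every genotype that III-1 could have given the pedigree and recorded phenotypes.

III-1 ∈ {Ss vv, ss vv}

S/I-1 aff ·: Ss
S/I-2 ? ·: ss|Ss
S/II-1 un I-1×I-2: ss
S/II-2 ? ·: ss|Ss|SS
S/III-1 ? II-1×II-2: ss|Ss
⇒ S over [I-1,I-2,II-1,II-2,III-1]: 8 consistent
V/I-1 un ·: vv
V/I-2 un ·: vv
V/II-1 un I-1×I-2: vv
V/II-2 un ·: vv
V/III-1 un II-1×II-2: vv
⇒ V over [I-1,I-2,II-1,II-2,III-1]: 1 consistent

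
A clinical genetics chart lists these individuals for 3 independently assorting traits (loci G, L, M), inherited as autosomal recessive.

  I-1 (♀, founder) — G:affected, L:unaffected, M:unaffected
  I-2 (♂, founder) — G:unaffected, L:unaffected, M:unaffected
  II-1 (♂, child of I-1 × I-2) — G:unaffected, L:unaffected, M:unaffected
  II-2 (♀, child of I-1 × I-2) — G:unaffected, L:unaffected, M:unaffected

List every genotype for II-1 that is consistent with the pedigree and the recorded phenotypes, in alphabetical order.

G/I-1 aff ·: gg
G/I-2 un ·: GG|Gg
G/II-1 un I-1×I-2: Gg
G/II-2 un I-1×I-2: Gg
⇒ G over [I-1,I-2,II-1,II-2]: 2 consistent
L/I-1 un ·: LL|Ll
L/I-2 un ·: LL|Ll
L/II-1 un I-1×I-2: LL|Ll
L/II-2 un I-1×I-2: LL|Ll
⇒ L over [I-1,I-2,II-1,II-2]: 13 consistent
M/I-1 un ·: MM|Mm
M/I-2 un ·: MM|Mm
M/II-1 un I-1×I-2: MM|Mm
M/II-2 un I-1×I-2: MM|Mm
⇒ M over [I-1,I-2,II-1,II-2]: 13 consistent

II-1 ∈ {Gg LL MM, Gg LL Mm, Gg Ll MM, Gg Ll Mm}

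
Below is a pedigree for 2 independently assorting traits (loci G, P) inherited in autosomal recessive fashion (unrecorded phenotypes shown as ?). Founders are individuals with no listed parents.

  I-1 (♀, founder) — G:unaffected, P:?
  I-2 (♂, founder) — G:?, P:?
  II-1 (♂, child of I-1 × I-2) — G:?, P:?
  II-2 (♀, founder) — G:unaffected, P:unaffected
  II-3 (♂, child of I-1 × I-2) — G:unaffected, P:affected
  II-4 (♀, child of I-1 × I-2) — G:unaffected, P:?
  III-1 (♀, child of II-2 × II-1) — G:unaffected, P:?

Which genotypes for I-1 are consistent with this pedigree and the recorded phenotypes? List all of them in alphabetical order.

G/I-1 un ·: GG|Gg
G/I-2 ? ·: GG|Gg|gg
G/II-1 ? I-1×I-2: GG|Gg|gg
G/II-2 un ·: GG|Gg
G/II-3 un I-1×I-2: GG|Gg
G/II-4 un I-1×I-2: GG|Gg
G/III-1 un II-2×II-1: GG|Gg
⇒ G over [I-1,I-2,II-1,II-2,II-3,II-4,III-1]: 105 consistent
P/I-1 ? ·: Pp|pp
P/I-2 ? ·: Pp|pp
P/II-1 ? I-1×I-2: PP|Pp|pp
P/II-2 un ·: PP|Pp
P/II-3 aff I-1×I-2: pp
P/II-4 ? I-1×I-2: PP|Pp|pp
P/III-1 ? II-2×II-1: PP|Pp|pp
⇒ P over [I-1,I-2,II-1,II-2,II-3,II-4,III-1]: 68 consistent

I-1 ∈ {GG Pp, GG pp, Gg Pp, Gg pp}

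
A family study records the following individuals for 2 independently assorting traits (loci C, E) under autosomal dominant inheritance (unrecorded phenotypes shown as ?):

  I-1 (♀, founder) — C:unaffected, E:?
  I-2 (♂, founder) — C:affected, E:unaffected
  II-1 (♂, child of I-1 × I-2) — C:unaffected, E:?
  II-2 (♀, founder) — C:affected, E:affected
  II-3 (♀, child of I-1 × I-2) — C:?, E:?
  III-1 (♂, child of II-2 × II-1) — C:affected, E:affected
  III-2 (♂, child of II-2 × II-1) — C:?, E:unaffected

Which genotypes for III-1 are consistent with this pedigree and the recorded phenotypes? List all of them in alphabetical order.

III-1 ∈ {Cc EE, Cc Ee}

C/I-1 un ·: cc
C/I-2 aff ·: Cc
C/II-1 un I-1×I-2: cc
C/II-2 aff ·: Cc|CC
C/II-3 ? I-1×I-2: cc|Cc
C/III-1 aff II-2×II-1: Cc
C/III-2 ? II-2×II-1: cc|Cc
⇒ C over [I-1,I-2,II-1,II-2,II-3,III-1,III-2]: 6 consistent
E/I-1 ? ·: ee|Ee|EE
E/I-2 un ·: ee
E/II-1 ? I-1×I-2: ee|Ee
E/II-2 aff ·: Ee
E/II-3 ? I-1×I-2: ee|Ee
E/III-1 aff II-2×II-1: Ee|EE
E/III-2 un II-2×II-1: ee
⇒ E over [I-1,I-2,II-1,II-2,II-3,III-1,III-2]: 9 consistent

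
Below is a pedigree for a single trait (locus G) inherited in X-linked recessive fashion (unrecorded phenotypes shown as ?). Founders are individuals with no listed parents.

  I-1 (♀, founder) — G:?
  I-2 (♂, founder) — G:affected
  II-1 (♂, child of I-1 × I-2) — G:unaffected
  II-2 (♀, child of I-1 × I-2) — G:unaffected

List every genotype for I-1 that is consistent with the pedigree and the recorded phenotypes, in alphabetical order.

I-1 ∈ {X^GX^G, X^GX^g}

G/I-1 ? ·: X^GX^G|X^GX^g
G/I-2 aff ·: X^gY
G/II-1 un I-1×I-2: X^GY
G/II-2 un I-1×I-2: X^GX^g
⇒ G over [I-1,I-2,II-1,II-2]: 2 consistent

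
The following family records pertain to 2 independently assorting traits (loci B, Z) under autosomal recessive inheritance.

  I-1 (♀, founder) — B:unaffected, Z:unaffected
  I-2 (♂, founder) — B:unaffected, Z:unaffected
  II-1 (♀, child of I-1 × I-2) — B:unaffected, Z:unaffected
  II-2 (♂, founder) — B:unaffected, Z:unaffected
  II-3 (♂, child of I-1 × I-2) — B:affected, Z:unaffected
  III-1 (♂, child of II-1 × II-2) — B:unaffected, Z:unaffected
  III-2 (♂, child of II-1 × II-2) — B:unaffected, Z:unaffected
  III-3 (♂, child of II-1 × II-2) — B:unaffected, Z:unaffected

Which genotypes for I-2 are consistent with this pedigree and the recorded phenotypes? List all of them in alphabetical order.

I-2 ∈ {Bb ZZ, Bb Zz}

B/I-1 un ·: Bb
B/I-2 un ·: Bb
B/II-1 un I-1×I-2: BB|Bb
B/II-2 un ·: BB|Bb
B/II-3 aff I-1×I-2: bb
B/III-1 un II-1×II-2: BB|Bb
B/III-2 un II-1×II-2: BB|Bb
B/III-3 un II-1×II-2: BB|Bb
⇒ B over [I-1,I-2,II-1,II-2,II-3,III-1,III-2,III-3]: 25 consistent
Z/I-1 un ·: ZZ|Zz
Z/I-2 un ·: ZZ|Zz
Z/II-1 un I-1×I-2: ZZ|Zz
Z/II-2 un ·: ZZ|Zz
Z/II-3 un I-1×I-2: ZZ|Zz
Z/III-1 un II-1×II-2: ZZ|Zz
Z/III-2 un II-1×II-2: ZZ|Zz
Z/III-3 un II-1×II-2: ZZ|Zz
⇒ Z over [I-1,I-2,II-1,II-2,II-3,III-1,III-2,III-3]: 159 consistent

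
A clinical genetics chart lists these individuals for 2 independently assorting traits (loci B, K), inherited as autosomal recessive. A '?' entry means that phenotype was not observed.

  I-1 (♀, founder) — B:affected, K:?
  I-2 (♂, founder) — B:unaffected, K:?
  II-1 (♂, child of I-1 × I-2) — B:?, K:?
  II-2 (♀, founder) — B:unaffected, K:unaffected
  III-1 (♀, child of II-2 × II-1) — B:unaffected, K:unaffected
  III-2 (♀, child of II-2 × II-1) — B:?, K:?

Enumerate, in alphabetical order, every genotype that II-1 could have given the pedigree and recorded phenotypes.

II-1 ∈ {Bb KK, Bb Kk, Bb kk, bb KK, bb Kk, bb kk}

B/I-1 aff ·: bb
B/I-2 un ·: BB|Bb
B/II-1 ? I-1×I-2: Bb|bb
B/II-2 un ·: BB|Bb
B/III-1 un II-2×II-1: BB|Bb
B/III-2 ? II-2×II-1: BB|Bb|bb
⇒ B over [I-1,I-2,II-1,II-2,III-1,III-2]: 23 consistent
K/I-1 ? ·: KK|Kk|kk
K/I-2 ? ·: KK|Kk|kk
K/II-1 ? I-1×I-2: KK|Kk|kk
K/II-2 un ·: KK|Kk
K/III-1 un II-2×II-1: KK|Kk
K/III-2 ? II-2×II-1: KK|Kk|kk
⇒ K over [I-1,I-2,II-1,II-2,III-1,III-2]: 102 consistent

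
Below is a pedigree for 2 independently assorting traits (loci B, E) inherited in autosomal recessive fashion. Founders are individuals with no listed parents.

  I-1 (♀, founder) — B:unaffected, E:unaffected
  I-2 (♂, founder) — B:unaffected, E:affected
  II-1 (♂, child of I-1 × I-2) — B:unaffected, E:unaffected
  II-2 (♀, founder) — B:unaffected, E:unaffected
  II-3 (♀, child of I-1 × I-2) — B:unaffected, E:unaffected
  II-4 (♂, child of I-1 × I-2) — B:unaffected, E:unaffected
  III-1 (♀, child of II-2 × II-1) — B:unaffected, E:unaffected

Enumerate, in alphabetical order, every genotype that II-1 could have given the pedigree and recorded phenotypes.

B/I-1 un ·: BB|Bb
B/I-2 un ·: BB|Bb
B/II-1 un I-1×I-2: BB|Bb
B/II-2 un ·: BB|Bb
B/II-3 un I-1×I-2: BB|Bb
B/II-4 un I-1×I-2: BB|Bb
B/III-1 un II-2×II-1: BB|Bb
⇒ B over [I-1,I-2,II-1,II-2,II-3,II-4,III-1]: 87 consistent
E/I-1 un ·: EE|Ee
E/I-2 aff ·: ee
E/II-1 un I-1×I-2: Ee
E/II-2 un ·: EE|Ee
E/II-3 un I-1×I-2: Ee
E/II-4 un I-1×I-2: Ee
E/III-1 un II-2×II-1: EE|Ee
⇒ E over [I-1,I-2,II-1,II-2,II-3,II-4,III-1]: 8 consistent

II-1 ∈ {BB Ee, Bb Ee}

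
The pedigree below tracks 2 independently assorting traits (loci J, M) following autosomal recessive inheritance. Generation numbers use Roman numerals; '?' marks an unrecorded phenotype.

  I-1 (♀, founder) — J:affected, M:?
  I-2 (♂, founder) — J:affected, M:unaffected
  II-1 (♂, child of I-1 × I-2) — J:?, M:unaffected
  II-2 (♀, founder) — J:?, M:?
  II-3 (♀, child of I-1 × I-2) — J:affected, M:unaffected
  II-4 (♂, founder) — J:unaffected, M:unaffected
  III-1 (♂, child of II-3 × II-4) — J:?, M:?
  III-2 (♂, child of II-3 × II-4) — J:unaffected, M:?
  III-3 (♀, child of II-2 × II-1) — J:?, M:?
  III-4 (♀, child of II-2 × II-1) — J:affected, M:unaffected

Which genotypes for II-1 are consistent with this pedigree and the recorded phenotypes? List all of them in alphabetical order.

J/I-1 aff ·: jj
J/I-2 aff ·: jj
J/II-1 ? I-1×I-2: jj
J/II-2 ? ·: Jj|jj
J/II-3 aff I-1×I-2: jj
J/II-4 un ·: JJ|Jj
J/III-1 ? II-3×II-4: Jj|jj
J/III-2 un II-3×II-4: Jj
J/III-3 ? II-2×II-1: Jj|jj
J/III-4 aff II-2×II-1: jj
⇒ J over [I-1,I-2,II-1,II-2,II-3,II-4,III-1,III-2,III-3,III-4]: 9 consistent
M/I-1 ? ·: MM|Mm|mm
M/I-2 un ·: MM|Mm
M/II-1 un I-1×I-2: MM|Mm
M/II-2 ? ·: MM|Mm|mm
M/II-3 un I-1×I-2: MM|Mm
M/II-4 un ·: MM|Mm
M/III-1 ? II-3×II-4: MM|Mm|mm
M/III-2 ? II-3×II-4: MM|Mm|mm
M/III-3 ? II-2×II-1: MM|Mm|mm
M/III-4 un II-2×II-1: MM|Mm
⇒ M over [I-1,I-2,II-1,II-2,II-3,II-4,III-1,III-2,III-3,III-4]: 1314 consistent

II-1 ∈ {jj MM, jj Mm}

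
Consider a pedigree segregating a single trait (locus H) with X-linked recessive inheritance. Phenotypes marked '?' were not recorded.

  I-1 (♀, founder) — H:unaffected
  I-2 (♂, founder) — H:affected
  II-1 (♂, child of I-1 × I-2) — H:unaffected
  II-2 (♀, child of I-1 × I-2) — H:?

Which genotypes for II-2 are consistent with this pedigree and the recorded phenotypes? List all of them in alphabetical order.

H/I-1 un ·: X^HX^H|X^HX^h
H/I-2 aff ·: X^hY
H/II-1 un I-1×I-2: X^HY
H/II-2 ? I-1×I-2: X^HX^h|X^hX^h
⇒ H over [I-1,I-2,II-1,II-2]: 3 consistent

II-2 ∈ {X^HX^h, X^hX^h}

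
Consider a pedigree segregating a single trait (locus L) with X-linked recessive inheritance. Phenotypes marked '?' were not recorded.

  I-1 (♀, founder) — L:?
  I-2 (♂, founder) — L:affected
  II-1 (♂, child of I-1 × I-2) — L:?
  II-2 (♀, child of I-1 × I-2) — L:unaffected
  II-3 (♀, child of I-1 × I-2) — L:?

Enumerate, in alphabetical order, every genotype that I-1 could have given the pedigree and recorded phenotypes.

I-1 ∈ {X^LX^L, X^LX^l}

L/I-1 ? ·: X^LX^L|X^LX^l
L/I-2 aff ·: X^lY
L/II-1 ? I-1×I-2: X^LY|X^lY
L/II-2 un I-1×I-2: X^LX^l
L/II-3 ? I-1×I-2: X^LX^l|X^lX^l
⇒ L over [I-1,I-2,II-1,II-2,II-3]: 5 consistent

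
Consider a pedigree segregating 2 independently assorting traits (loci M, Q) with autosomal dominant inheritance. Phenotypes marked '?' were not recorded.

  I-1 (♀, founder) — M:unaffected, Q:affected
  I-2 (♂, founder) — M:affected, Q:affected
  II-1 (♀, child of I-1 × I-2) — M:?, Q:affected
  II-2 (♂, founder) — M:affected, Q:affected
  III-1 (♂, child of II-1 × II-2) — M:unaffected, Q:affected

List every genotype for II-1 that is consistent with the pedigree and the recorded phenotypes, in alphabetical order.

II-1 ∈ {Mm QQ, Mm Qq, mm QQ, mm Qq}

M/I-1 un ·: mm
M/I-2 aff ·: Mm|MM
M/II-1 ? I-1×I-2: mm|Mm
M/II-2 aff ·: Mm
M/III-1 un II-1×II-2: mm
⇒ M over [I-1,I-2,II-1,II-2,III-1]: 3 consistent
Q/I-1 aff ·: Qq|QQ
Q/I-2 aff ·: Qq|QQ
Q/II-1 aff I-1×I-2: Qq|QQ
Q/II-2 aff ·: Qq|QQ
Q/III-1 aff II-1×II-2: Qq|QQ
⇒ Q over [I-1,I-2,II-1,II-2,III-1]: 24 consistent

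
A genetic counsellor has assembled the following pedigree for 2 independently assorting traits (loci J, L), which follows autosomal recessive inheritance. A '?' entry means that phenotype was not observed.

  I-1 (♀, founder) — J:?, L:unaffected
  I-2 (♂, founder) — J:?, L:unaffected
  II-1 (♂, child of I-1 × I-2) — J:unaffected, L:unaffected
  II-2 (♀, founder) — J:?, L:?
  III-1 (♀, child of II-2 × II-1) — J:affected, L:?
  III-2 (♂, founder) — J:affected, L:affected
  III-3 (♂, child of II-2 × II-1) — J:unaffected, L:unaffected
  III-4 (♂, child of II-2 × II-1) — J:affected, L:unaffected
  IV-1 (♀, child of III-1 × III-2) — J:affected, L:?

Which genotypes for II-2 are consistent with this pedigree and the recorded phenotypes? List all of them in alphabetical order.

II-2 ∈ {Jj LL, Jj Ll, Jj ll, jj LL, jj Ll, jj ll}

J/I-1 ? ·: JJ|Jj|jj
J/I-2 ? ·: JJ|Jj|jj
J/II-1 un I-1×I-2: Jj
J/II-2 ? ·: Jj|jj
J/III-1 aff II-2×II-1: jj
J/III-2 aff ·: jj
J/III-3 un II-2×II-1: JJ|Jj
J/III-4 aff II-2×II-1: jj
J/IV-1 aff III-1×III-2: jj
⇒ J over [I-1,I-2,II-1,II-2,III-1,III-2,III-3,III-4,IV-1]: 21 consistent
L/I-1 un ·: LL|Ll
L/I-2 un ·: LL|Ll
L/II-1 un I-1×I-2: LL|Ll
L/II-2 ? ·: LL|Ll|ll
L/III-1 ? II-2×II-1: LL|Ll|ll
L/III-2 aff ·: ll
L/III-3 un II-2×II-1: LL|Ll
L/III-4 un II-2×II-1: LL|Ll
L/IV-1 ? III-1×III-2: Ll|ll
⇒ L over [I-1,I-2,II-1,II-2,III-1,III-2,III-3,III-4,IV-1]: 153 consistent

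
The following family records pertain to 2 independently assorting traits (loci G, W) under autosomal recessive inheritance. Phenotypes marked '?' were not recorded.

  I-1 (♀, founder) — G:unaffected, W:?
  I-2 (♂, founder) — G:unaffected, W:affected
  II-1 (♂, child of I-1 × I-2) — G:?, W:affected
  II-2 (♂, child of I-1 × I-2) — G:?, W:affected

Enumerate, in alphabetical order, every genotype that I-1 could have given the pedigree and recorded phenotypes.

I-1 ∈ {GG Ww, GG ww, Gg Ww, Gg ww}

G/I-1 un ·: GG|Gg
G/I-2 un ·: GG|Gg
G/II-1 ? I-1×I-2: GG|Gg|gg
G/II-2 ? I-1×I-2: GG|Gg|gg
⇒ G over [I-1,I-2,II-1,II-2]: 18 consistent
W/I-1 ? ·: Ww|ww
W/I-2 aff ·: ww
W/II-1 aff I-1×I-2: ww
W/II-2 aff I-1×I-2: ww
⇒ W over [I-1,I-2,II-1,II-2]: 2 consistent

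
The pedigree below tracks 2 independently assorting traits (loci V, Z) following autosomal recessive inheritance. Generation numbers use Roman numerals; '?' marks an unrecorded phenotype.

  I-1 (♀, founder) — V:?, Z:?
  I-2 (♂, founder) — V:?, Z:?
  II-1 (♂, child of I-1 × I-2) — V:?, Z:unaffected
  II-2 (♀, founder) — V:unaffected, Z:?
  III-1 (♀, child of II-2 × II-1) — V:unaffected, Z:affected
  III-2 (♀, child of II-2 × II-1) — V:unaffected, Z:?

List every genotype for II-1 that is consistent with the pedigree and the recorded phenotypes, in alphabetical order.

V/I-1 ? ·: VV|Vv|vv
V/I-2 ? ·: VV|Vv|vv
V/II-1 ? I-1×I-2: VV|Vv|vv
V/II-2 un ·: VV|Vv
V/III-1 un II-2×II-1: VV|Vv
V/III-2 un II-2×II-1: VV|Vv
⇒ V over [I-1,I-2,II-1,II-2,III-1,III-2]: 84 consistent
Z/I-1 ? ·: ZZ|Zz|zz
Z/I-2 ? ·: ZZ|Zz|zz
Z/II-1 un I-1×I-2: Zz
Z/II-2 ? ·: Zz|zz
Z/III-1 aff II-2×II-1: zz
Z/III-2 ? II-2×II-1: ZZ|Zz|zz
⇒ Z over [I-1,I-2,II-1,II-2,III-1,III-2]: 35 consistent

II-1 ∈ {VV Zz, Vv Zz, vv Zz}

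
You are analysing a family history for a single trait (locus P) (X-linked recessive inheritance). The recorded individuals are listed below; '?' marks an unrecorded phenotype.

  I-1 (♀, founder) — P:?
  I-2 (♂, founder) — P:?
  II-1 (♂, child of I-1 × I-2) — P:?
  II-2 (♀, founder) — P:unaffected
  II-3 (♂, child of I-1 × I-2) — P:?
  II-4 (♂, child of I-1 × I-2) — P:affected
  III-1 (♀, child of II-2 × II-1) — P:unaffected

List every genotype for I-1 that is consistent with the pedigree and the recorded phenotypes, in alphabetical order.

P/I-1 ? ·: X^PX^p|X^pX^p
P/I-2 ? ·: X^PY|X^pY
P/II-1 ? I-1×I-2: X^PY|X^pY
P/II-2 un ·: X^PX^P|X^PX^p
P/II-3 ? I-1×I-2: X^PY|X^pY
P/II-4 aff I-1×I-2: X^pY
P/III-1 un II-2×II-1: X^PX^P|X^PX^p
⇒ P over [I-1,I-2,II-1,II-2,II-3,II-4,III-1]: 24 consistent

I-1 ∈ {X^PX^p, X^pX^p}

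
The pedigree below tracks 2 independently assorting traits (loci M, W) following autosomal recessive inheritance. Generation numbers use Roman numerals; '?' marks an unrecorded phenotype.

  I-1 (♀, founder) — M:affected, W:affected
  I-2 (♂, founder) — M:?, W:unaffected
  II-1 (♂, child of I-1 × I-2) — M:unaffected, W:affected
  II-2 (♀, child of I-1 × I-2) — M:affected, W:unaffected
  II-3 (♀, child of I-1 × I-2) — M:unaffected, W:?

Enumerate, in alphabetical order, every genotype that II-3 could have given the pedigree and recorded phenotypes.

M/I-1 aff ·: mm
M/I-2 ? ·: Mm
M/II-1 un I-1×I-2: Mm
M/II-2 aff I-1×I-2: mm
M/II-3 un I-1×I-2: Mm
⇒ M over [I-1,I-2,II-1,II-2,II-3]: 1 consistent
W/I-1 aff ·: ww
W/I-2 un ·: Ww
W/II-1 aff I-1×I-2: ww
W/II-2 un I-1×I-2: Ww
W/II-3 ? I-1×I-2: Ww|ww
⇒ W over [I-1,I-2,II-1,II-2,II-3]: 2 consistent

II-3 ∈ {Mm Ww, Mm ww}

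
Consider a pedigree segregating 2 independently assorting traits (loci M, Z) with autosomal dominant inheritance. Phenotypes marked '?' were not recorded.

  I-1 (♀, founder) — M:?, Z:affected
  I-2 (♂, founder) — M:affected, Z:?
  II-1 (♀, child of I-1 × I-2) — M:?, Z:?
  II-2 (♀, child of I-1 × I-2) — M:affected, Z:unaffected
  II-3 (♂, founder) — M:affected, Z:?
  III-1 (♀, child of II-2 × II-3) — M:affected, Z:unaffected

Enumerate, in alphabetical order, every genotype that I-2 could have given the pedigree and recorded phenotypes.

M/I-1 ? ·: mm|Mm|MM
M/I-2 aff ·: Mm|MM
M/II-1 ? I-1×I-2: mm|Mm|MM
M/II-2 aff I-1×I-2: Mm|MM
M/II-3 aff ·: Mm|MM
M/III-1 aff II-2×II-3: Mm|MM
⇒ M over [I-1,I-2,II-1,II-2,II-3,III-1]: 64 consistent
Z/I-1 aff ·: Zz
Z/I-2 ? ·: zz|Zz
Z/II-1 ? I-1×I-2: zz|Zz|ZZ
Z/II-2 un I-1×I-2: zz
Z/II-3 ? ·: zz|Zz
Z/III-1 un II-2×II-3: zz
⇒ Z over [I-1,I-2,II-1,II-2,II-3,III-1]: 10 consistent

I-2 ∈ {MM Zz, MM zz, Mm Zz, Mm zz}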